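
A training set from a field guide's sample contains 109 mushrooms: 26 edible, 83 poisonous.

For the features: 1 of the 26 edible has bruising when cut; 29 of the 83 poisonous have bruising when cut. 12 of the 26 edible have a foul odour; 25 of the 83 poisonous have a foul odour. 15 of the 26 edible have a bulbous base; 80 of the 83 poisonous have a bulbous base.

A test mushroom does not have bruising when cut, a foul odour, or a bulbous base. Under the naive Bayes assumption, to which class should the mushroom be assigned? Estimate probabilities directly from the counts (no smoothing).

edible: (26/109) × (25/26) × (14/26) × (11/26) ≈ 0.0522501
poisonous: (83/109) × (54/83) × (58/83) × (3/83) ≈ 0.012513
Highest score → edible.

edible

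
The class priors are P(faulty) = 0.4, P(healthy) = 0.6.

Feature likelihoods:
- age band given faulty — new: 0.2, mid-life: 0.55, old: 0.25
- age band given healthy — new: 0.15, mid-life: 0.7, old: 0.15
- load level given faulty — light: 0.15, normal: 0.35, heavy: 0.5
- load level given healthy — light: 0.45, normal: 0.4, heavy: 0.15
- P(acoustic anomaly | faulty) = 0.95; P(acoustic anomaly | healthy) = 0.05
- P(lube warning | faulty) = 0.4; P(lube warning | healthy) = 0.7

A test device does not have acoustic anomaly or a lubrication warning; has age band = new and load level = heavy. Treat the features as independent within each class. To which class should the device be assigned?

faulty: 0.4 × 0.2 × 0.5 × (1−0.95) × (1−0.4) = 0.0012
healthy: 0.6 × 0.15 × 0.15 × (1−0.05) × (1−0.7) = 0.0038475
Highest score → healthy.

healthy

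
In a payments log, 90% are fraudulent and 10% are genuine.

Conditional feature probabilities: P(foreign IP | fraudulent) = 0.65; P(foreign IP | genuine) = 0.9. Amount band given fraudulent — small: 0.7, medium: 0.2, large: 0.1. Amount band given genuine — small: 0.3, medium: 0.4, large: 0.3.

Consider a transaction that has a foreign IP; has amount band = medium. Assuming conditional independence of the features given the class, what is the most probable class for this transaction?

fraudulent: 0.9 × 0.65 × 0.2 = 0.117
genuine: 0.1 × 0.9 × 0.4 = 0.036
Highest score → fraudulent.

fraudulent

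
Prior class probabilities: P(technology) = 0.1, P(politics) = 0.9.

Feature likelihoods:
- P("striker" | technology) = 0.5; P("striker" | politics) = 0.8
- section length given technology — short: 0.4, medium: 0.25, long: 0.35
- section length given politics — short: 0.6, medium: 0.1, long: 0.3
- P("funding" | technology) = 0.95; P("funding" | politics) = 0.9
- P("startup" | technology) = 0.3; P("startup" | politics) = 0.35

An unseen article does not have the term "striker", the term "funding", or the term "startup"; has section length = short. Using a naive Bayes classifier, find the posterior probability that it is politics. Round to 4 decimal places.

0.9093

technology: 0.1 × (1−0.5) × 0.4 × (1−0.95) × (1−0.3) = 0.0007
politics: 0.9 × (1−0.8) × 0.6 × (1−0.9) × (1−0.35) = 0.00702
P(politics | x) = 0.00702 / 0.00772 ≈ 0.9093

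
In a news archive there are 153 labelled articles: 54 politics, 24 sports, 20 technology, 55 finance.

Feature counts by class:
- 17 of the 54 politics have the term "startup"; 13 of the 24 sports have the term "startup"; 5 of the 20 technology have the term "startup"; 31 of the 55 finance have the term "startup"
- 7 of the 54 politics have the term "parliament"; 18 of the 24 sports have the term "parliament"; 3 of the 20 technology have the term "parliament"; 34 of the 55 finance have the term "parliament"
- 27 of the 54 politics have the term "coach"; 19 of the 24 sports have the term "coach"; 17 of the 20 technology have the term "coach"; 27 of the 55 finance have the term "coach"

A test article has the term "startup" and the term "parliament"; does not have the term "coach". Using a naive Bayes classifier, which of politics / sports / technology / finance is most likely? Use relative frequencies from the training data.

politics: (54/153) × (17/54) × (7/54) × (27/54) ≈ 0.00720165
sports: (24/153) × (13/24) × (18/24) × (5/24) ≈ 0.0132761
technology: (20/153) × (5/20) × (3/20) × (3/20) ≈ 0.000735294
finance: (55/153) × (31/55) × (34/55) × (28/55) ≈ 0.0637649
Highest score → finance.

finance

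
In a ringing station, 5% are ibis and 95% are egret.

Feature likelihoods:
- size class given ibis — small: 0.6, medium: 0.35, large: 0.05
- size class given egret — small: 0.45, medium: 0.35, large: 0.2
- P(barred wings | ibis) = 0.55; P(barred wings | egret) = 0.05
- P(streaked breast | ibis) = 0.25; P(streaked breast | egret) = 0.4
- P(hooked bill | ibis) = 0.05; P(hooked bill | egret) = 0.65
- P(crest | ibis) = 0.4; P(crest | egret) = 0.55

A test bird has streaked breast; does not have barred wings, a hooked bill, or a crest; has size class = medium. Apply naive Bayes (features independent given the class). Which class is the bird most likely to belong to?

ibis: 0.05 × 0.35 × (1−0.55) × 0.25 × (1−0.05) × (1−0.4) = 0.0011221875
egret: 0.95 × 0.35 × (1−0.05) × 0.4 × (1−0.65) × (1−0.55) = 0.019900125
Highest score → egret.

egret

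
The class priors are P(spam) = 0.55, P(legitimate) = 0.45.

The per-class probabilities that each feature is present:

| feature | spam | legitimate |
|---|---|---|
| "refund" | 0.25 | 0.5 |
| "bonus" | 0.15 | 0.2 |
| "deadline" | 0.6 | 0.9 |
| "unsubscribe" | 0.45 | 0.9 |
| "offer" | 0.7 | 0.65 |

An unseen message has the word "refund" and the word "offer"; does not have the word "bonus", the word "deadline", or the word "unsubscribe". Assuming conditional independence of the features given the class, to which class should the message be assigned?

spam

spam: 0.55 × 0.25 × (1−0.15) × (1−0.6) × (1−0.45) × 0.7 = 0.01799875
legitimate: 0.45 × 0.5 × (1−0.2) × (1−0.9) × (1−0.9) × 0.65 = 0.00117
Highest score → spam.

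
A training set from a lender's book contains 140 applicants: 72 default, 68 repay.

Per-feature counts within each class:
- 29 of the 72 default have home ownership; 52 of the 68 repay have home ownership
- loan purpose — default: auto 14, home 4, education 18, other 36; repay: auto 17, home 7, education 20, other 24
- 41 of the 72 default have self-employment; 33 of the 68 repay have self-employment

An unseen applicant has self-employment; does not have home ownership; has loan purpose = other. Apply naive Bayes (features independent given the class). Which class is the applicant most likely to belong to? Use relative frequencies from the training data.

default

default: (72/140) × (43/72) × (36/72) × (41/72) ≈ 0.0874504
repay: (68/140) × (16/68) × (24/68) × (33/68) ≈ 0.0195749
Highest score → default.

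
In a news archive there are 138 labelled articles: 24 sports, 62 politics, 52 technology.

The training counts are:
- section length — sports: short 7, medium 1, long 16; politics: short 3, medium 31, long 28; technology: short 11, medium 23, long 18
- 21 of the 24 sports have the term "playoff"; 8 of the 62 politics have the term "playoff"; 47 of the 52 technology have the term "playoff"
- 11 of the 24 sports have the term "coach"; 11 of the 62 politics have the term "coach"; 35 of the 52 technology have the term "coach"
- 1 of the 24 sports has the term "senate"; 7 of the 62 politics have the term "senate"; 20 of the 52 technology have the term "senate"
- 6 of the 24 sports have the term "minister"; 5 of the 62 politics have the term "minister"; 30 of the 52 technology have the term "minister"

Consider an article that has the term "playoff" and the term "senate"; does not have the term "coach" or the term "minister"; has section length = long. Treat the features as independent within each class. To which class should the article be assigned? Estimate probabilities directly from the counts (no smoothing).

technology

sports: (24/138) × (16/24) × (21/24) × (13/24) × (1/24) × (18/24) ≈ 0.00171724
politics: (62/138) × (28/62) × (8/62) × (51/62) × (7/62) × (57/62) ≈ 0.00223535
technology: (52/138) × (18/52) × (47/52) × (17/52) × (20/52) × (22/52) ≈ 0.00627162
Highest score → technology.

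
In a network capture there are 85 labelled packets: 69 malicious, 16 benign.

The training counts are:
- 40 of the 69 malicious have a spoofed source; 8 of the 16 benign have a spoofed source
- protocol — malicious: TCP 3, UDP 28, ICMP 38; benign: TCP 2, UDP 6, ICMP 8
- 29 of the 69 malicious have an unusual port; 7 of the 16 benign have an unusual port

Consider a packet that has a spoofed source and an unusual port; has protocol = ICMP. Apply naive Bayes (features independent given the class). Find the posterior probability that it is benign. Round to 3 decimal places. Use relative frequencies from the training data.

0.159

malicious: (69/85) × (40/69) × (38/69) × (29/69) ≈ 0.108924
benign: (16/85) × (8/16) × (8/16) × (7/16) ≈ 0.0205882
P(benign | x) = 0.0205882 / 0.1295122 ≈ 0.159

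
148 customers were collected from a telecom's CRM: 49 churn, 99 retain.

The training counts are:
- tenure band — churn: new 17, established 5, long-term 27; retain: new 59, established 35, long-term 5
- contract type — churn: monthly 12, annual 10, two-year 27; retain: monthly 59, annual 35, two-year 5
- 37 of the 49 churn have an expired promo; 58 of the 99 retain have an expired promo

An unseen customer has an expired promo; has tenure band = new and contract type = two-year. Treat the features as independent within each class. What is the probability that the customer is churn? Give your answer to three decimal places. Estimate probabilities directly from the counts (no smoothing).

churn: (49/148) × (17/49) × (27/49) × (37/49) ≈ 0.0477926
retain: (99/148) × (59/99) × (5/99) × (58/99) ≈ 0.0117955
P(churn | x) = 0.0477926 / 0.0595881 ≈ 0.802

0.802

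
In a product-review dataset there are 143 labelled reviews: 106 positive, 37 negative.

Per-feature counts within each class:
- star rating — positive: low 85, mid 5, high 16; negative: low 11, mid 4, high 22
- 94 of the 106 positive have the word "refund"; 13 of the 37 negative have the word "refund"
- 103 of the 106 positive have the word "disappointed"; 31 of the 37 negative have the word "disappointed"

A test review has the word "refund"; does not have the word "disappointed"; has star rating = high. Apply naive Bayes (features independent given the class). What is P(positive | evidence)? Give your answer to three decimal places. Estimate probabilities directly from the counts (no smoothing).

positive: (106/143) × (16/106) × (94/106) × (3/106) ≈ 0.00280816
negative: (37/143) × (22/37) × (13/37) × (6/37) ≈ 0.00876552
P(positive | x) = 0.00280816 / 0.01157368 ≈ 0.243

0.243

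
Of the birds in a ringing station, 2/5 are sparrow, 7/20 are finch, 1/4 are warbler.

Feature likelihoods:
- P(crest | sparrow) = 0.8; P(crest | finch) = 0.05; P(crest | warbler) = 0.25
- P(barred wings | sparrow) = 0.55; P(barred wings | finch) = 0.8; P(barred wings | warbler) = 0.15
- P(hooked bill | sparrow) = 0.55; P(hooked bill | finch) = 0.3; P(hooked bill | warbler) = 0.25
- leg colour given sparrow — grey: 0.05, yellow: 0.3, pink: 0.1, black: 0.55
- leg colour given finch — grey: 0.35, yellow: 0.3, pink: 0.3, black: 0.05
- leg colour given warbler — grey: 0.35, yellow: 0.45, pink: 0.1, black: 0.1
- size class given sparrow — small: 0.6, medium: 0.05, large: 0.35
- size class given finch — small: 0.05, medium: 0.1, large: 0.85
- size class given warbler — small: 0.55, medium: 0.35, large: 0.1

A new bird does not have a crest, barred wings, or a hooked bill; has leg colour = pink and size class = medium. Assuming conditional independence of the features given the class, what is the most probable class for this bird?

sparrow: 0.4 × (1−0.8) × (1−0.55) × (1−0.55) × 0.1 × 0.05 = 0.000081
finch: 0.35 × (1−0.05) × (1−0.8) × (1−0.3) × 0.3 × 0.1 = 0.0013965
warbler: 0.25 × (1−0.25) × (1−0.15) × (1−0.25) × 0.1 × 0.35 = 0.00418359375
Highest score → warbler.

warbler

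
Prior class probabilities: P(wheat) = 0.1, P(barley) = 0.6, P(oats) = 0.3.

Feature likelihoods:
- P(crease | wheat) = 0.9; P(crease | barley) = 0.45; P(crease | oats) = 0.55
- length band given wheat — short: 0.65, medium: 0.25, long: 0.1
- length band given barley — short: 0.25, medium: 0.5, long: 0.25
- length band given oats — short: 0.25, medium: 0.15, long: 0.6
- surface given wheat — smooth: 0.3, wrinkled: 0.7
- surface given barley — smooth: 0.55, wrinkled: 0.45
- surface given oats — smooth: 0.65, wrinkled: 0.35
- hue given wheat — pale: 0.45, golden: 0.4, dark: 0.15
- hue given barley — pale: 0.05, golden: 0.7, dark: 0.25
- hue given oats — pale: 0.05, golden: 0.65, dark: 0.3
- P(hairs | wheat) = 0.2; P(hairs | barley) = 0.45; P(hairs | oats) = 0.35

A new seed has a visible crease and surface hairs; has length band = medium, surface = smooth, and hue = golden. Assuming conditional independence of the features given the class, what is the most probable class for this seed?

wheat: 0.1 × 0.9 × 0.25 × 0.3 × 0.4 × 0.2 = 0.00054
barley: 0.6 × 0.45 × 0.5 × 0.55 × 0.7 × 0.45 = 0.02338875
oats: 0.3 × 0.55 × 0.15 × 0.65 × 0.65 × 0.35 = 0.00365990625
Highest score → barley.

barley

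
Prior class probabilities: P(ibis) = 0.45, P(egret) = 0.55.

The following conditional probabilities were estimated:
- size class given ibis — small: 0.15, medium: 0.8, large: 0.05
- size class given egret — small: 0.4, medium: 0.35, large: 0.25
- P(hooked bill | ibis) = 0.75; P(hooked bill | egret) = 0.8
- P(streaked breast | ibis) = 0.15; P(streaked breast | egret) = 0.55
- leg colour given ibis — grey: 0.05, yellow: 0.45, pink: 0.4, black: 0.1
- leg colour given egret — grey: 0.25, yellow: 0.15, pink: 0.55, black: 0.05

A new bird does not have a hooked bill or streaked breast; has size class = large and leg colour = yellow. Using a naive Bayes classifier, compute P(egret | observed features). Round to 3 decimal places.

ibis: 0.45 × 0.05 × (1−0.75) × (1−0.15) × 0.45 = 0.0021515625
egret: 0.55 × 0.25 × (1−0.8) × (1−0.55) × 0.15 = 0.00185625
P(egret | x) = 0.00185625 / 0.0040078125 ≈ 0.463

0.463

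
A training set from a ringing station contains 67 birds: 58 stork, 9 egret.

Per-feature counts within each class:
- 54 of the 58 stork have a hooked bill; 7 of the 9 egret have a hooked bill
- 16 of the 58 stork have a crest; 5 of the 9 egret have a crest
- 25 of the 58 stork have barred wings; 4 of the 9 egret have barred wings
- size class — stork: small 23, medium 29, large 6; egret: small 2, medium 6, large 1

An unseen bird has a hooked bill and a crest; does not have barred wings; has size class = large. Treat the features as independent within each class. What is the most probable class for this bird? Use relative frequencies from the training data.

stork

stork: (58/67) × (54/58) × (16/58) × (33/58) × (6/58) ≈ 0.0130864
egret: (9/67) × (7/9) × (5/9) × (5/9) × (1/9) ≈ 0.00358291
Highest score → stork.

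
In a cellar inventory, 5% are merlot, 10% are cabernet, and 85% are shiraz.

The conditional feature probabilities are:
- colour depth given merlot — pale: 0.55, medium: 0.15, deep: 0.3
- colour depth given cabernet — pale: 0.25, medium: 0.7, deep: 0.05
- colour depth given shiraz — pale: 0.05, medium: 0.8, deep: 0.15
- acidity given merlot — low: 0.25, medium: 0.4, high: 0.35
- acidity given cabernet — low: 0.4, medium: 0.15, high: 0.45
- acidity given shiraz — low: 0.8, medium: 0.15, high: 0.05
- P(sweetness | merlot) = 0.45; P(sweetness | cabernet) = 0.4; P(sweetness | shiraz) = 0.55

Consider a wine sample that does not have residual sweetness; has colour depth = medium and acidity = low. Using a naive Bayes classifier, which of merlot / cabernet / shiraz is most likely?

merlot: 0.05 × 0.15 × 0.25 × (1−0.45) = 0.00103125
cabernet: 0.1 × 0.7 × 0.4 × (1−0.4) = 0.0168
shiraz: 0.85 × 0.8 × 0.8 × (1−0.55) = 0.2448
Highest score → shiraz.

shiraz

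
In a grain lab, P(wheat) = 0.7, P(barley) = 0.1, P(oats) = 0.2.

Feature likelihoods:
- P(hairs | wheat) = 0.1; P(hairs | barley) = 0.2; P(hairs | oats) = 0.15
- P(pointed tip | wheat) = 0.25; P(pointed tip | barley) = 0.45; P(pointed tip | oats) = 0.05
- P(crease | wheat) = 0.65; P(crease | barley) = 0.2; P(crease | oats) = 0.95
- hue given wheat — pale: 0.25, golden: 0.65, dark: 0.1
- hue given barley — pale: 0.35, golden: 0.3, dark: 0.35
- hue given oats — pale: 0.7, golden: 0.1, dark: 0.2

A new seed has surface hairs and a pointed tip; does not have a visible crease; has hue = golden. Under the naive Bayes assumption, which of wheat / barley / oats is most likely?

wheat: 0.7 × 0.1 × 0.25 × (1−0.65) × 0.65 = 0.00398125
barley: 0.1 × 0.2 × 0.45 × (1−0.2) × 0.3 = 0.00216
oats: 0.2 × 0.15 × 0.05 × (1−0.95) × 0.1 = 0.0000075
Highest score → wheat.

wheat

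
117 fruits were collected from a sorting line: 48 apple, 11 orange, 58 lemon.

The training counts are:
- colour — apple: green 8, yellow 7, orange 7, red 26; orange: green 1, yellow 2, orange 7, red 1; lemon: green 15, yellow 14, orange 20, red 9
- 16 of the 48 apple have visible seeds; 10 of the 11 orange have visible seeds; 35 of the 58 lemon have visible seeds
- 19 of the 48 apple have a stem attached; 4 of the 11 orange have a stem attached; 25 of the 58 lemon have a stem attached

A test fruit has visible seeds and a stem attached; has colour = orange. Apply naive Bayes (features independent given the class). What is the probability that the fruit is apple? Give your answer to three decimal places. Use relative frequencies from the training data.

0.109

apple: (48/117) × (7/48) × (16/48) × (19/48) ≈ 0.00789411
orange: (11/117) × (7/11) × (10/11) × (4/11) ≈ 0.0197782
lemon: (58/117) × (20/58) × (35/58) × (25/58) ≈ 0.0444627
P(apple | x) = 0.00789411 / 0.07213501 ≈ 0.109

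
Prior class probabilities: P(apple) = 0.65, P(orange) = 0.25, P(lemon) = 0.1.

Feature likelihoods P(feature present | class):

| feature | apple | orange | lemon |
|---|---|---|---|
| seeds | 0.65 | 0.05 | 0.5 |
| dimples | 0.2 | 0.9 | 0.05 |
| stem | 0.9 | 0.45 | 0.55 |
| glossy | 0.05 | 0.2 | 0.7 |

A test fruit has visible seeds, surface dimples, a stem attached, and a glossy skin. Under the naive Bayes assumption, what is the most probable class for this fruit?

apple

apple: 0.65 × 0.65 × 0.2 × 0.9 × 0.05 = 0.0038025
orange: 0.25 × 0.05 × 0.9 × 0.45 × 0.2 = 0.0010125
lemon: 0.1 × 0.5 × 0.05 × 0.55 × 0.7 = 0.0009625
Highest score → apple.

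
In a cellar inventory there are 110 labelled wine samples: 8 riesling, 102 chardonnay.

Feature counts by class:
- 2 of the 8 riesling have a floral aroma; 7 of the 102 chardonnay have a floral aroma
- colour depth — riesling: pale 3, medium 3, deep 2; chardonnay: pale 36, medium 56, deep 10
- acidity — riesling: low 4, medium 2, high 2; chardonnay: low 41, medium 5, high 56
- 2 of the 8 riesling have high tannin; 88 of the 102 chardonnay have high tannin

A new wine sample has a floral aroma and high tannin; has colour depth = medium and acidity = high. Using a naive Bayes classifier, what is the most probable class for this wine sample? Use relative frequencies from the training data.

chardonnay

riesling: (8/110) × (2/8) × (3/8) × (2/8) × (2/8) ≈ 0.000426136
chardonnay: (102/110) × (7/102) × (56/102) × (56/102) × (88/102) ≈ 0.0165487
Highest score → chardonnay.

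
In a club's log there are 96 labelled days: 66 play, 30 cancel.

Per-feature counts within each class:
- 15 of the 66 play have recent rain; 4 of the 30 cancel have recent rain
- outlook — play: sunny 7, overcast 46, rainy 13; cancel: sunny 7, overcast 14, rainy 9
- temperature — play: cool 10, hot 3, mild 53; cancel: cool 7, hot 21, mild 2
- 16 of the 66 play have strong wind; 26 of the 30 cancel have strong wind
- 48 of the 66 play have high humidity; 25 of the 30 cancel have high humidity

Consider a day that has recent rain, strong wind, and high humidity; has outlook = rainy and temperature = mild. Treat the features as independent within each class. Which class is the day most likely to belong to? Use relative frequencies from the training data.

play

play: (66/96) × (15/66) × (13/66) × (53/66) × (16/66) × (48/66) ≈ 0.00435737
cancel: (30/96) × (4/30) × (9/30) × (2/30) × (26/30) × (25/30) ≈ 0.000601852
Highest score → play.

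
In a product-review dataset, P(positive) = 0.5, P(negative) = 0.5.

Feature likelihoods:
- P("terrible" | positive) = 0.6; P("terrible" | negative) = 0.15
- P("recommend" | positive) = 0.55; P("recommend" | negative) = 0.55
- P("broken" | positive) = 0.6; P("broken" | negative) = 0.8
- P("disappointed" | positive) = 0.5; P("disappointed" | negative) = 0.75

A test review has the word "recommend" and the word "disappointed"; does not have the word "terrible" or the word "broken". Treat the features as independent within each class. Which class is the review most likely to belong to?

positive: 0.5 × (1−0.6) × 0.55 × (1−0.6) × 0.5 = 0.022
negative: 0.5 × (1−0.15) × 0.55 × (1−0.8) × 0.75 = 0.0350625
Highest score → negative.

negative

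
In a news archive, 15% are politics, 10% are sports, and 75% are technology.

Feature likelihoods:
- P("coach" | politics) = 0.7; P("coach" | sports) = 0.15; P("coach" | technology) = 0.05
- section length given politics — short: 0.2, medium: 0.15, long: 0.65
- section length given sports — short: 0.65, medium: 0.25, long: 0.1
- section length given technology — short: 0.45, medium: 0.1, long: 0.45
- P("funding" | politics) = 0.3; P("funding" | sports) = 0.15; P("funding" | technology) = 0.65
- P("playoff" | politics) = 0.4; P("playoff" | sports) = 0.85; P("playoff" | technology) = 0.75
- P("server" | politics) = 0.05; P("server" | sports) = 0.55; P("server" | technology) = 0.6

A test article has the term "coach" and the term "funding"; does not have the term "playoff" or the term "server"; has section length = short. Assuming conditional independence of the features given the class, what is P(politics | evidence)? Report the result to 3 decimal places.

politics: 0.15 × 0.7 × 0.2 × 0.3 × (1−0.4) × (1−0.05) = 0.003591
sports: 0.1 × 0.15 × 0.65 × 0.15 × (1−0.85) × (1−0.55) = 0.00009871875
technology: 0.75 × 0.05 × 0.45 × 0.65 × (1−0.75) × (1−0.6) = 0.001096875
P(politics | x) = 0.003591 / 0.00478659375 ≈ 0.750

0.750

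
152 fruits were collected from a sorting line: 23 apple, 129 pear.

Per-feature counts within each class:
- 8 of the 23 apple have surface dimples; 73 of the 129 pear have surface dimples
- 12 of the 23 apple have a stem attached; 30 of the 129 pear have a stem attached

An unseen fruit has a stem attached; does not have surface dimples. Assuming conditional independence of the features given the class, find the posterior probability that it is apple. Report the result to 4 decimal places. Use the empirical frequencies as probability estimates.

apple: (23/152) × (15/23) × (12/23) ≈ 0.0514874
pear: (129/152) × (56/129) × (30/129) ≈ 0.0856793
P(apple | x) = 0.0514874 / 0.1371667 ≈ 0.3754

0.3754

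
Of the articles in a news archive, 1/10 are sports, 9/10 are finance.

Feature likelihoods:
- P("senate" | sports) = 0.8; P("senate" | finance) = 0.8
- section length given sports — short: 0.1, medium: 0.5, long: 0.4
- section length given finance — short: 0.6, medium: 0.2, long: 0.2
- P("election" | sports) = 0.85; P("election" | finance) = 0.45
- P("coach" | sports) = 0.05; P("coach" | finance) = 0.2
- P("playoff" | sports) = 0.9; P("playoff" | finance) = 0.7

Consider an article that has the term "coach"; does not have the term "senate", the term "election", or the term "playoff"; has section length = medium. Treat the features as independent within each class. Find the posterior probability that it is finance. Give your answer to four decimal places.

0.9937

sports: 0.1 × (1−0.8) × 0.5 × (1−0.85) × 0.05 × (1−0.9) = 0.0000075
finance: 0.9 × (1−0.8) × 0.2 × (1−0.45) × 0.2 × (1−0.7) = 0.001188
P(finance | x) = 0.001188 / 0.0011955 ≈ 0.9937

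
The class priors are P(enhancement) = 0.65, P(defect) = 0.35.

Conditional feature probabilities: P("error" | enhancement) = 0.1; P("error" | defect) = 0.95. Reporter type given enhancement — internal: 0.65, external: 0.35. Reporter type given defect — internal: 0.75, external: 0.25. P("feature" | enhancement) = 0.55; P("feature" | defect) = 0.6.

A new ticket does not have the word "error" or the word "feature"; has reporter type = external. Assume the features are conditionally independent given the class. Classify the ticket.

enhancement: 0.65 × (1−0.1) × 0.35 × (1−0.55) = 0.0921375
defect: 0.35 × (1−0.95) × 0.25 × (1−0.6) = 0.00175
Highest score → enhancement.

enhancement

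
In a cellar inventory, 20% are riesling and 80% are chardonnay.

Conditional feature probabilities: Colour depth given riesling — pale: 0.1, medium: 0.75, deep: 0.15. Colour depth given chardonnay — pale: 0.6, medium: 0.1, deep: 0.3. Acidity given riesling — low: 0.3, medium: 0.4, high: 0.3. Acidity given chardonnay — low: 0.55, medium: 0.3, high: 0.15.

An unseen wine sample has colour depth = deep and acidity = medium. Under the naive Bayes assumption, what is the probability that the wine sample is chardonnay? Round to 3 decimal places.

0.857

riesling: 0.2 × 0.15 × 0.4 = 0.012
chardonnay: 0.8 × 0.3 × 0.3 = 0.072
P(chardonnay | x) = 0.072 / 0.084 ≈ 0.857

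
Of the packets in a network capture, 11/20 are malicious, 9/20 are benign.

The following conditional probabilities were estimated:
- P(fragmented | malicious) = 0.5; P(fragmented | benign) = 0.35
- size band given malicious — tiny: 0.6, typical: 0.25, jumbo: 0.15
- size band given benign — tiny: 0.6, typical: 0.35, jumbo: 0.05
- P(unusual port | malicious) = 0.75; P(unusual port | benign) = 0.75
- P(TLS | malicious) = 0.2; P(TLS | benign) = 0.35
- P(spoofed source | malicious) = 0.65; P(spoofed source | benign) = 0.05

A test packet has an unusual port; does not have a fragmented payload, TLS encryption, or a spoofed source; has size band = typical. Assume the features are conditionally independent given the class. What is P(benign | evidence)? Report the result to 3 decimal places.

0.767

malicious: 0.55 × (1−0.5) × 0.25 × 0.75 × (1−0.2) × (1−0.65) = 0.0144375
benign: 0.45 × (1−0.35) × 0.35 × 0.75 × (1−0.35) × (1−0.05) = 0.047412421875
P(benign | x) = 0.047412421875 / 0.061849921875 ≈ 0.767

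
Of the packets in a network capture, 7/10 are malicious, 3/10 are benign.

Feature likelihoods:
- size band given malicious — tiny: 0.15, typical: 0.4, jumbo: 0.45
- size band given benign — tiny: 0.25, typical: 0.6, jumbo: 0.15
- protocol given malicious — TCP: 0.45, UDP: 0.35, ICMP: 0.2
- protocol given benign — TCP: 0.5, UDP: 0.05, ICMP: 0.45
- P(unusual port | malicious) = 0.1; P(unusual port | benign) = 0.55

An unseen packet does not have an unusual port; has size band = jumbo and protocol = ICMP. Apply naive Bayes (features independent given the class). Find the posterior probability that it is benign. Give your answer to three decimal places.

0.138

malicious: 0.7 × 0.45 × 0.2 × (1−0.1) = 0.0567
benign: 0.3 × 0.15 × 0.45 × (1−0.55) = 0.0091125
P(benign | x) = 0.0091125 / 0.0658125 ≈ 0.138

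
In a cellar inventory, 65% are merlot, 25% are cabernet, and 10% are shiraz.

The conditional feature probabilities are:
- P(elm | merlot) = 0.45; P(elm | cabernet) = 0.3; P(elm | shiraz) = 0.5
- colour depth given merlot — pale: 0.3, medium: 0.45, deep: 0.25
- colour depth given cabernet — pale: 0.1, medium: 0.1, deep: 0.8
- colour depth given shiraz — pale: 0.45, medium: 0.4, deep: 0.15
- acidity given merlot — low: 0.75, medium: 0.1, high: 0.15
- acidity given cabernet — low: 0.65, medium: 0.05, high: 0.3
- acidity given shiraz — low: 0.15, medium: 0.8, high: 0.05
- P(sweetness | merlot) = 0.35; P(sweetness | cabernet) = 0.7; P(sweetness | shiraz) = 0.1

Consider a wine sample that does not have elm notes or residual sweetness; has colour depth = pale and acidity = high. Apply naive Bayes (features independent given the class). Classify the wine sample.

merlot

merlot: 0.65 × (1−0.45) × 0.3 × 0.15 × (1−0.35) = 0.010456875
cabernet: 0.25 × (1−0.3) × 0.1 × 0.3 × (1−0.7) = 0.001575
shiraz: 0.1 × (1−0.5) × 0.45 × 0.05 × (1−0.1) = 0.0010125
Highest score → merlot.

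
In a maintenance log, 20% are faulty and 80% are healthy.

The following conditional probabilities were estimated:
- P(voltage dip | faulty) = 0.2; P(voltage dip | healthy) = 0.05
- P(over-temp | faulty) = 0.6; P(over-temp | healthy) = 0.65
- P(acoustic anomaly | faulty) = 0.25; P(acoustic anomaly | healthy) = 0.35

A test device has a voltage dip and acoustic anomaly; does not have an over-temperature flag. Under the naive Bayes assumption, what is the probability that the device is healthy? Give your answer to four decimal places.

0.5506

faulty: 0.2 × 0.2 × (1−0.6) × 0.25 = 0.004
healthy: 0.8 × 0.05 × (1−0.65) × 0.35 = 0.0049
P(healthy | x) = 0.0049 / 0.0089 ≈ 0.5506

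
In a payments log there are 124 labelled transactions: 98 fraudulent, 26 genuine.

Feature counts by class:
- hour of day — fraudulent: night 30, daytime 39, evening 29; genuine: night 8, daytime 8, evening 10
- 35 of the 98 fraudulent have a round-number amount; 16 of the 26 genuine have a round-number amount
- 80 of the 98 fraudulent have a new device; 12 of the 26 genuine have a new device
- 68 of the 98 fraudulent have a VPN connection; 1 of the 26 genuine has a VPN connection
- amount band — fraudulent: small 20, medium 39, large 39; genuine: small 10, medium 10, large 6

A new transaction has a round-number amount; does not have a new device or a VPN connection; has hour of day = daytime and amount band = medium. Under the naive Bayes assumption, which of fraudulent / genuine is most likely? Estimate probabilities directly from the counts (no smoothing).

fraudulent: (98/124) × (39/98) × (35/98) × (18/98) × (30/98) × (39/98) ≈ 0.00251342
genuine: (26/124) × (8/26) × (16/26) × (14/26) × (25/26) × (10/26) ≈ 0.00790611
Highest score → genuine.

genuine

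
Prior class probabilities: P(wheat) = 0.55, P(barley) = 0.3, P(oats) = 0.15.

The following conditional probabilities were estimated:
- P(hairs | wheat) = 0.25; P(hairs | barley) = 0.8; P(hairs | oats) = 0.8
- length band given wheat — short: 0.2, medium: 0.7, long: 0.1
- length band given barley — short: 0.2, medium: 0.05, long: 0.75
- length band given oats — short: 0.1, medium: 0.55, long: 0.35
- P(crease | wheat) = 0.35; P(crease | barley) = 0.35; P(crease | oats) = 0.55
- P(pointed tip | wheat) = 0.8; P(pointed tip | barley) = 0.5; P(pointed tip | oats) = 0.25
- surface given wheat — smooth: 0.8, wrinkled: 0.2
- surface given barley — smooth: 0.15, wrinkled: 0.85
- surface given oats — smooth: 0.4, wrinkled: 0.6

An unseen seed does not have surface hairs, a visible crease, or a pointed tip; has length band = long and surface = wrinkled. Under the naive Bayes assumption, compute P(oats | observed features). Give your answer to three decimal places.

wheat: 0.55 × (1−0.25) × 0.1 × (1−0.35) × (1−0.8) × 0.2 = 0.0010725
barley: 0.3 × (1−0.8) × 0.75 × (1−0.35) × (1−0.5) × 0.85 = 0.01243125
oats: 0.15 × (1−0.8) × 0.35 × (1−0.55) × (1−0.25) × 0.6 = 0.00212625
P(oats | x) = 0.00212625 / 0.01563 ≈ 0.136

0.136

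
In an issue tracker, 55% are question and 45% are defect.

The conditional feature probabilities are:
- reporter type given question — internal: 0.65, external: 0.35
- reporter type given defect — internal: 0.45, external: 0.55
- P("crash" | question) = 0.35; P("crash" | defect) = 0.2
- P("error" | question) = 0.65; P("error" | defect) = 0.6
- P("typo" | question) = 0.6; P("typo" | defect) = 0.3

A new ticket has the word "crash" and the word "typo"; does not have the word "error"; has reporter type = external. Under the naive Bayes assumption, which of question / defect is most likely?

question

question: 0.55 × 0.35 × 0.35 × (1−0.65) × 0.6 = 0.01414875
defect: 0.45 × 0.55 × 0.2 × (1−0.6) × 0.3 = 0.00594
Highest score → question.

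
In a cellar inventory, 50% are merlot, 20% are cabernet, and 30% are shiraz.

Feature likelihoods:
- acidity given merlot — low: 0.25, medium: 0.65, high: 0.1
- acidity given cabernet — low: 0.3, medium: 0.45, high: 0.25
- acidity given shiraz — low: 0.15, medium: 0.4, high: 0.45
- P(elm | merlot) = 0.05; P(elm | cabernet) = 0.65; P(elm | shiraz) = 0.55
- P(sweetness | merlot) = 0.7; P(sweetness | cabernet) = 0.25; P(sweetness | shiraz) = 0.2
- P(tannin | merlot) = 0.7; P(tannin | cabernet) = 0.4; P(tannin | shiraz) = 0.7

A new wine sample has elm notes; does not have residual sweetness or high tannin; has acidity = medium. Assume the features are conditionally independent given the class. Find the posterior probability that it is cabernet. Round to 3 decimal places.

0.603

merlot: 0.5 × 0.65 × 0.05 × (1−0.7) × (1−0.7) = 0.0014625
cabernet: 0.2 × 0.45 × 0.65 × (1−0.25) × (1−0.4) = 0.026325
shiraz: 0.3 × 0.4 × 0.55 × (1−0.2) × (1−0.7) = 0.01584
P(cabernet | x) = 0.026325 / 0.0436275 ≈ 0.603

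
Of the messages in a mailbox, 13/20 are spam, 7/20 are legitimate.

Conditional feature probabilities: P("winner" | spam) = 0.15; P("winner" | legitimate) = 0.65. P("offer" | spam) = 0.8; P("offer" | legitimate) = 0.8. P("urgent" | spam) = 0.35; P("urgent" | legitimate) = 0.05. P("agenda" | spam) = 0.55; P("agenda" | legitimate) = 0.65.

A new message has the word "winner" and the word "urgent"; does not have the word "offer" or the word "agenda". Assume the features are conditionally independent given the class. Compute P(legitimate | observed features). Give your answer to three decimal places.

spam: 0.65 × 0.15 × (1−0.8) × 0.35 × (1−0.55) = 0.00307125
legitimate: 0.35 × 0.65 × (1−0.8) × 0.05 × (1−0.65) = 0.00079625
P(legitimate | x) = 0.00079625 / 0.0038675 ≈ 0.206

0.206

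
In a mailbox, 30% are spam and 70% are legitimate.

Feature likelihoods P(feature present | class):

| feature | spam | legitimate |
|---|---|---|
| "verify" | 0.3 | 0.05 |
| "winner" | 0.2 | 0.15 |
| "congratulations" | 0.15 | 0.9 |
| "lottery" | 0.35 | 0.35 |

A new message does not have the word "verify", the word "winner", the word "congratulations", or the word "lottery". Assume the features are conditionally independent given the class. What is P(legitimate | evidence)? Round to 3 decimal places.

spam: 0.3 × (1−0.3) × (1−0.2) × (1−0.15) × (1−0.35) = 0.09282
legitimate: 0.7 × (1−0.05) × (1−0.15) × (1−0.9) × (1−0.35) = 0.03674125
P(legitimate | x) = 0.03674125 / 0.12956125 ≈ 0.284

0.284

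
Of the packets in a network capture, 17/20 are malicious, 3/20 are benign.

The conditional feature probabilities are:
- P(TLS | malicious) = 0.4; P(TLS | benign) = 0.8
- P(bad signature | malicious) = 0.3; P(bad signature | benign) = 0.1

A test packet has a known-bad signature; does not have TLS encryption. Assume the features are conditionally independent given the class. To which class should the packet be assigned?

malicious: 0.85 × (1−0.4) × 0.3 = 0.153
benign: 0.15 × (1−0.8) × 0.1 = 0.003
Highest score → malicious.

malicious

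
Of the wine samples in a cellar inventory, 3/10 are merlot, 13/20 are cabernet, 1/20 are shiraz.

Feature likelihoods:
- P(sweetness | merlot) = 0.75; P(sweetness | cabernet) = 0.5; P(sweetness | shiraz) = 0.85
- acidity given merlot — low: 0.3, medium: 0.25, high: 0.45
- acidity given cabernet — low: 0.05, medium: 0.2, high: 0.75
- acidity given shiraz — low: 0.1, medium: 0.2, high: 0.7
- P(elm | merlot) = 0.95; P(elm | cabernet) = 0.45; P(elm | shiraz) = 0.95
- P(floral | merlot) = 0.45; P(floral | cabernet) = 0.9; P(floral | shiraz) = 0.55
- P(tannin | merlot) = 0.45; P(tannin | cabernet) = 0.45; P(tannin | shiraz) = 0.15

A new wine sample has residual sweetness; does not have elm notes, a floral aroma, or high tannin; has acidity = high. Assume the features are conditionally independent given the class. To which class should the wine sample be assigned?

cabernet

merlot: 0.3 × 0.75 × 0.45 × (1−0.95) × (1−0.45) × (1−0.45) = 0.00153140625
cabernet: 0.65 × 0.5 × 0.75 × (1−0.45) × (1−0.9) × (1−0.45) = 0.0073734375
shiraz: 0.05 × 0.85 × 0.7 × (1−0.95) × (1−0.55) × (1−0.15) = 0.00056896875
Highest score → cabernet.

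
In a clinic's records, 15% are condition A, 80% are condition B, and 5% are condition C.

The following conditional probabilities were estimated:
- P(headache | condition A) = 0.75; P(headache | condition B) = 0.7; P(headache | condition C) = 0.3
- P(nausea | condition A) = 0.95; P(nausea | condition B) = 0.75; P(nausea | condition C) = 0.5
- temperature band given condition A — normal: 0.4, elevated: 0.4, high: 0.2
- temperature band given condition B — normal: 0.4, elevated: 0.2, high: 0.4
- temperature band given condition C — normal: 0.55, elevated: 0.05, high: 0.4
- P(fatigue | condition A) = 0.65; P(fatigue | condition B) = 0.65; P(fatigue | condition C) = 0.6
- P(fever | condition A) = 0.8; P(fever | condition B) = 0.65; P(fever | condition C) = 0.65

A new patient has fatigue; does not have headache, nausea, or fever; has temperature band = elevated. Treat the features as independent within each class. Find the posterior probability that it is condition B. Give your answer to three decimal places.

0.907

condition A: 0.15 × (1−0.75) × (1−0.95) × 0.4 × 0.65 × (1−0.8) = 0.0000975
condition B: 0.8 × (1−0.7) × (1−0.75) × 0.2 × 0.65 × (1−0.65) = 0.00273
condition C: 0.05 × (1−0.3) × (1−0.5) × 0.05 × 0.6 × (1−0.65) = 0.00018375
P(condition B | x) = 0.00273 / 0.00301125 ≈ 0.907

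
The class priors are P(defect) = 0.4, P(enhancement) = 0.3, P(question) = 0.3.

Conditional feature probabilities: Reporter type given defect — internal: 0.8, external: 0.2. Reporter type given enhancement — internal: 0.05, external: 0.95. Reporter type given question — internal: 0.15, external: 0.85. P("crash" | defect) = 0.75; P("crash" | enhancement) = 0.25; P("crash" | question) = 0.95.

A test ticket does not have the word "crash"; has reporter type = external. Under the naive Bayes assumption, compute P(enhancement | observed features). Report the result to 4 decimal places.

0.8671

defect: 0.4 × 0.2 × (1−0.75) = 0.02
enhancement: 0.3 × 0.95 × (1−0.25) = 0.21375
question: 0.3 × 0.85 × (1−0.95) = 0.01275
P(enhancement | x) = 0.21375 / 0.2465 ≈ 0.8671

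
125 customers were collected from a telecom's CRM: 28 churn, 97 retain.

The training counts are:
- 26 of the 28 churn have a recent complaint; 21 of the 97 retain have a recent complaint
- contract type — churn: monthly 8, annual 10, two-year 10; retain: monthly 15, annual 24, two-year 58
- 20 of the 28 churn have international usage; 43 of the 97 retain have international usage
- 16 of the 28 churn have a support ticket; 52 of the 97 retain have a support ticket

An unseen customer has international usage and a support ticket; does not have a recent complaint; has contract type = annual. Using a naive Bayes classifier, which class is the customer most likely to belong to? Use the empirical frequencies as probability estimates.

churn: (28/125) × (2/28) × (10/28) × (20/28) × (16/28) ≈ 0.00233236
retain: (97/125) × (76/97) × (24/97) × (43/97) × (52/97) ≈ 0.0357496
Highest score → retain.

retain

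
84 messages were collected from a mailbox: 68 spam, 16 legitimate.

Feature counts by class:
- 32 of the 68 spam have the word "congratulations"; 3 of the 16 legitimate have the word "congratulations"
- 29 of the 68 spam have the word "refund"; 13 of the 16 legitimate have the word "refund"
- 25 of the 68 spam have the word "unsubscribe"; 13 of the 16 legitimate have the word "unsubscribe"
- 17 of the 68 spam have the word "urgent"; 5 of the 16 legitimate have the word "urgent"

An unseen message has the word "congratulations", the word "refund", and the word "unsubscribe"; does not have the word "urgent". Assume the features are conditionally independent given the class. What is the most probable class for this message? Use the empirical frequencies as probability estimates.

spam

spam: (68/84) × (32/68) × (29/68) × (25/68) × (51/68) ≈ 0.0447973
legitimate: (16/84) × (3/16) × (13/16) × (13/16) × (11/16) ≈ 0.0162092
Highest score → spam.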